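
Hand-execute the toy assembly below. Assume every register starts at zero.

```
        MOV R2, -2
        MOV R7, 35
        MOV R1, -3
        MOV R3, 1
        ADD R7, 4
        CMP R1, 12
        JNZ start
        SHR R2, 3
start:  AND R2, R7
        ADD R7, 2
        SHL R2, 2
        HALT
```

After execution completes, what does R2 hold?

152

MOV R2, -2 → R2=-2
MOV R7, 35 → R7=35
MOV R1, -3 → R1=-3
MOV R3, 1 → R3=1
ADD R7, 4 → R7=35+4=39
CMP R1, 12  (cmp -3,12)
JNZ start: taken
AND R2, R7 → R2=(-2)&39=38
ADD R7, 2 → R7=39+2=41
SHL R2, 2 → R2=38<<2=152
halt.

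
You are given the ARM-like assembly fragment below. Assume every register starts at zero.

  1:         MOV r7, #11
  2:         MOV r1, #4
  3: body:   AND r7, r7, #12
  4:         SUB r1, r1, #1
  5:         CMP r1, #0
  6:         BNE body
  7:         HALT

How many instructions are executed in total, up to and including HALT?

MOV r7, #11 → r7=11
MOV r1, #4 → r1=4
AND r7, r7, #12 → r7=11&12=8
SUB r1, r1, #1 → r1=4-1=3
CMP r1, #0  (cmp 3,0)
BNE body: taken
AND r7, r7, #12 → r7=8&12=8
SUB r1, r1, #1 → r1=3-1=2
CMP r1, #0  (cmp 2,0)
BNE body: taken
AND r7, r7, #12 → r7=8&12=8
SUB r1, r1, #1 → r1=2-1=1
CMP r1, #0  (cmp 1,0)
BNE body: taken
AND r7, r7, #12 → r7=8&12=8
SUB r1, r1, #1 → r1=1-1=0
CMP r1, #0  (cmp 0,0)
BNE body: not taken
halt.
Total executed instructions: 19.

19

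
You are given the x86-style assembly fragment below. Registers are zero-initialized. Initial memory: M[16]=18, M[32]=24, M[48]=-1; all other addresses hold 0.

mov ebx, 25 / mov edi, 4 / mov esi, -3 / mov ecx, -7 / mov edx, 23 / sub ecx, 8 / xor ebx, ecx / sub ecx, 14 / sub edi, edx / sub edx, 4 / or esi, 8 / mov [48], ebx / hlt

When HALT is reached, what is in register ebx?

-24

mov ebx, 25 → ebx=25
mov edi, 4 → edi=4
mov esi, -3 → esi=-3
mov ecx, -7 → ecx=-7
mov edx, 23 → edx=23
sub ecx, 8 → ecx=(-7)-8=-15
xor ebx, ecx → ebx=25^(-15)=-24
sub ecx, 14 → ecx=(-15)-14=-29
sub edi, edx → edi=4-23=-19
sub edx, 4 → edx=23-4=19
or esi, 8 → esi=(-3)|8=-3
mov [48], ebx → M[48]=-24
halt.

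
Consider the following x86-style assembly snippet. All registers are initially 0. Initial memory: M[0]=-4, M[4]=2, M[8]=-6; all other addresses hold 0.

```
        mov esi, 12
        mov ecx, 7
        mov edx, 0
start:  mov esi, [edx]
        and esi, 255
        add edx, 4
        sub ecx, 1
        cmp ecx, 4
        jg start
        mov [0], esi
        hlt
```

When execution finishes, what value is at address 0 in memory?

after mov esi, 12: esi=12
after mov ecx, 7: ecx=7
after mov edx, 0: edx=0
after mov esi, [edx]: esi=M[0]=-4
after and esi, 255: esi=(-4)&255=252
after add edx, 4: edx=0+4=4
after sub ecx, 1: ecx=7-1=6
cmp ecx, 4  (cmp 6,4)
jg start: taken
after mov esi, [edx]: esi=M[4]=2
after and esi, 255: esi=2&255=2
after add edx, 4: edx=4+4=8
after sub ecx, 1: ecx=6-1=5
cmp ecx, 4  (cmp 5,4)
jg start: taken
after mov esi, [edx]: esi=M[8]=-6
after and esi, 255: esi=(-6)&255=250
after add edx, 4: edx=8+4=12
after sub ecx, 1: ecx=5-1=4
cmp ecx, 4  (cmp 4,4)
jg start: not taken
mov [0], esi → M[0]=250
halt.

250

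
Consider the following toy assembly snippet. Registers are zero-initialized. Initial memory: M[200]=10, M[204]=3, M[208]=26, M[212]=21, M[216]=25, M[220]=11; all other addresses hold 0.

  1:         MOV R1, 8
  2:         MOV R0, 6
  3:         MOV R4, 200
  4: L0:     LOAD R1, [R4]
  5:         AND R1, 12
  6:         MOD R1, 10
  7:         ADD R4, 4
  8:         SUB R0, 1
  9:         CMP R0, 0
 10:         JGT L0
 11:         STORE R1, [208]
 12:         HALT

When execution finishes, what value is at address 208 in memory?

MOV R1, 8 → R1=8
MOV R0, 6 → R0=6
MOV R4, 200 → R4=200
LOAD R1, [R4] → R1=M[200]=10
AND R1, 12 → R1=10&12=8
MOD R1, 10 → R1=8%10=8
ADD R4, 4 → R4=200+4=204
SUB R0, 1 → R0=6-1=5
CMP R0, 0  (cmp 5,0)
JGT L0: taken
LOAD R1, [R4] → R1=M[204]=3
AND R1, 12 → R1=3&12=0
MOD R1, 10 → R1=0%10=0
ADD R4, 4 → R4=204+4=208
SUB R0, 1 → R0=5-1=4
CMP R0, 0  (cmp 4,0)
JGT L0: taken
LOAD R1, [R4] → R1=M[208]=26
AND R1, 12 → R1=26&12=8
MOD R1, 10 → R1=8%10=8
ADD R4, 4 → R4=208+4=212
SUB R0, 1 → R0=4-1=3
CMP R0, 0  (cmp 3,0)
JGT L0: taken
LOAD R1, [R4] → R1=M[212]=21
AND R1, 12 → R1=21&12=4
MOD R1, 10 → R1=4%10=4
ADD R4, 4 → R4=212+4=216
SUB R0, 1 → R0=3-1=2
CMP R0, 0  (cmp 2,0)
JGT L0: taken
LOAD R1, [R4] → R1=M[216]=25
AND R1, 12 → R1=25&12=8
MOD R1, 10 → R1=8%10=8
ADD R4, 4 → R4=216+4=220
SUB R0, 1 → R0=2-1=1
CMP R0, 0  (cmp 1,0)
JGT L0: taken
LOAD R1, [R4] → R1=M[220]=11
AND R1, 12 → R1=11&12=8
MOD R1, 10 → R1=8%10=8
ADD R4, 4 → R4=220+4=224
SUB R0, 1 → R0=1-1=0
CMP R0, 0  (cmp 0,0)
JGT L0: not taken
STORE R1, [208] → M[208]=8
halt.

8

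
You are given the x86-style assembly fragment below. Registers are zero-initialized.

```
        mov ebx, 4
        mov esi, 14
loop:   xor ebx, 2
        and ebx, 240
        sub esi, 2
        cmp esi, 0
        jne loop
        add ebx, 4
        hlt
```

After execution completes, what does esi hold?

0

mov ebx, 4 → ebx=4
mov esi, 14 → esi=14
xor ebx, 2 → ebx=4^2=6
and ebx, 240 → ebx=6&240=0
sub esi, 2 → esi=14-2=12
cmp esi, 0  (cmp 12,0)
jne loop: taken
xor ebx, 2 → ebx=0^2=2
and ebx, 240 → ebx=2&240=0
sub esi, 2 → esi=12-2=10
cmp esi, 0  (cmp 10,0)
jne loop: taken
xor ebx, 2 → ebx=0^2=2
and ebx, 240 → ebx=2&240=0
sub esi, 2 → esi=10-2=8
cmp esi, 0  (cmp 8,0)
jne loop: taken
xor ebx, 2 → ebx=0^2=2
and ebx, 240 → ebx=2&240=0
sub esi, 2 → esi=8-2=6
cmp esi, 0  (cmp 6,0)
jne loop: taken
xor ebx, 2 → ebx=0^2=2
and ebx, 240 → ebx=2&240=0
sub esi, 2 → esi=6-2=4
cmp esi, 0  (cmp 4,0)
jne loop: taken
xor ebx, 2 → ebx=0^2=2
and ebx, 240 → ebx=2&240=0
sub esi, 2 → esi=4-2=2
cmp esi, 0  (cmp 2,0)
jne loop: taken
xor ebx, 2 → ebx=0^2=2
and ebx, 240 → ebx=2&240=0
sub esi, 2 → esi=2-2=0
cmp esi, 0  (cmp 0,0)
jne loop: not taken
add ebx, 4 → ebx=0+4=4
halt.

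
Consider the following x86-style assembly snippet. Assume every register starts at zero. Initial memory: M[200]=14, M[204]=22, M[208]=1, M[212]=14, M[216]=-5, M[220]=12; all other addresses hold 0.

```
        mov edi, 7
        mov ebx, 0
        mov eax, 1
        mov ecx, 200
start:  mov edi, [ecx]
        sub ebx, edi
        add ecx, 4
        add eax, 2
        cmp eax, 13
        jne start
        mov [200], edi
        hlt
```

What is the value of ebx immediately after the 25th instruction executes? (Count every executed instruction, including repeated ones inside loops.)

-51

after mov edi, 7: edi=7
after mov ebx, 0: ebx=0
after mov eax, 1: eax=1
after mov ecx, 200: ecx=200
after mov edi, [ecx]: edi=M[200]=14
after sub ebx, edi: ebx=0-14=-14
after add ecx, 4: ecx=200+4=204
after add eax, 2: eax=1+2=3
cmp eax, 13  (cmp 3,13)
jne start: taken
after mov edi, [ecx]: edi=M[204]=22
after sub ebx, edi: ebx=(-14)-22=-36
after add ecx, 4: ecx=204+4=208
after add eax, 2: eax=3+2=5
cmp eax, 13  (cmp 5,13)
jne start: taken
after mov edi, [ecx]: edi=M[208]=1
after sub ebx, edi: ebx=(-36)-1=-37
after add ecx, 4: ecx=208+4=212
after add eax, 2: eax=5+2=7
cmp eax, 13  (cmp 7,13)
jne start: taken
after mov edi, [ecx]: edi=M[212]=14
after sub ebx, edi: ebx=(-37)-14=-51
after add ecx, 4: ecx=212+4=216
After step 25: ebx = -51.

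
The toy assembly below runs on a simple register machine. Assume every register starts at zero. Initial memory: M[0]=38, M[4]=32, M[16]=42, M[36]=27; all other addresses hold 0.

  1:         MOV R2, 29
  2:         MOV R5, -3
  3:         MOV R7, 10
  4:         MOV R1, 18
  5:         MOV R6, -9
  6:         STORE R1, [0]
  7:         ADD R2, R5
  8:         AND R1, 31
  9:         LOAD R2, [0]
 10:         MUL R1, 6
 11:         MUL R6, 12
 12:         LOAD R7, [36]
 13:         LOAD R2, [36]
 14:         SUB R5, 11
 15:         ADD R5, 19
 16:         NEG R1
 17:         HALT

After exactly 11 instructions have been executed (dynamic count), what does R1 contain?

after MOV R2, 29: R2=29
after MOV R5, -3: R5=-3
after MOV R7, 10: R7=10
after MOV R1, 18: R1=18
after MOV R6, -9: R6=-9
STORE R1, [0] → M[0]=18
after ADD R2, R5: R2=29+(-3)=26
after AND R1, 31: R1=18&31=18
after LOAD R2, [0]: R2=M[0]=18
after MUL R1, 6: R1=18*6=108
after MUL R6, 12: R6=(-9)*12=-108
After step 11: R1 = 108.

108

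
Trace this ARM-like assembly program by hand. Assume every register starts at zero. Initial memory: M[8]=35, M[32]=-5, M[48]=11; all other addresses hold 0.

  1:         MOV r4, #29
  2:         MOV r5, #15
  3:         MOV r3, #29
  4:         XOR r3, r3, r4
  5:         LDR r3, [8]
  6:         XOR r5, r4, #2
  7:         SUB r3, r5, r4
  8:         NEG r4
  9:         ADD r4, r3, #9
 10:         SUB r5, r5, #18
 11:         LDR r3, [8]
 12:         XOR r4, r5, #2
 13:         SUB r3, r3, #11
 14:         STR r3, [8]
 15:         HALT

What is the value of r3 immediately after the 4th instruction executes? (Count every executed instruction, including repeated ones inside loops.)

r4=29
r5=15
r3=29
r3=29^29=0
After step 4: r3 = 0.

0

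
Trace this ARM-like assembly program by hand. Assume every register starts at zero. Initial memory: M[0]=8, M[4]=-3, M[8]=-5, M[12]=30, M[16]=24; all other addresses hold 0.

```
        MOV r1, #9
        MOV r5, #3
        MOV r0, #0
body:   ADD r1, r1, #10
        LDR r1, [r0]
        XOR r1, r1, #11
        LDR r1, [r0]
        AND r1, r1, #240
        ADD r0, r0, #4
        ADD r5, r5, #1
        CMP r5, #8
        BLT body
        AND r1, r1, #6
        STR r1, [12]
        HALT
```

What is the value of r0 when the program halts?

20

after MOV r1, #9: r1=9
after MOV r5, #3: r5=3
after MOV r0, #0: r0=0
after ADD r1, r1, #10: r1=9+10=19
after LDR r1, [r0]: r1=M[0]=8
after XOR r1, r1, #11: r1=8^11=3
after LDR r1, [r0]: r1=M[0]=8
after AND r1, r1, #240: r1=8&240=0
after ADD r0, r0, #4: r0=0+4=4
after ADD r5, r5, #1: r5=3+1=4
CMP r5, #8  (cmp 4,8)
BLT body: taken
after ADD r1, r1, #10: r1=0+10=10
after LDR r1, [r0]: r1=M[4]=-3
after XOR r1, r1, #11: r1=(-3)^11=-10
after LDR r1, [r0]: r1=M[4]=-3
after AND r1, r1, #240: r1=(-3)&240=240
after ADD r0, r0, #4: r0=4+4=8
after ADD r5, r5, #1: r5=4+1=5
CMP r5, #8  (cmp 5,8)
BLT body: taken
after ADD r1, r1, #10: r1=240+10=250
after LDR r1, [r0]: r1=M[8]=-5
after XOR r1, r1, #11: r1=(-5)^11=-16
after LDR r1, [r0]: r1=M[8]=-5
after AND r1, r1, #240: r1=(-5)&240=240
after ADD r0, r0, #4: r0=8+4=12
after ADD r5, r5, #1: r5=5+1=6
CMP r5, #8  (cmp 6,8)
BLT body: taken
after ADD r1, r1, #10: r1=240+10=250
after LDR r1, [r0]: r1=M[12]=30
after XOR r1, r1, #11: r1=30^11=21
after LDR r1, [r0]: r1=M[12]=30
after AND r1, r1, #240: r1=30&240=16
after ADD r0, r0, #4: r0=12+4=16
after ADD r5, r5, #1: r5=6+1=7
CMP r5, #8  (cmp 7,8)
BLT body: taken
after ADD r1, r1, #10: r1=16+10=26
after LDR r1, [r0]: r1=M[16]=24
after XOR r1, r1, #11: r1=24^11=19
after LDR r1, [r0]: r1=M[16]=24
after AND r1, r1, #240: r1=24&240=16
after ADD r0, r0, #4: r0=16+4=20
after ADD r5, r5, #1: r5=7+1=8
CMP r5, #8  (cmp 8,8)
BLT body: not taken
after AND r1, r1, #6: r1=16&6=0
STR r1, [12] → M[12]=0
halt.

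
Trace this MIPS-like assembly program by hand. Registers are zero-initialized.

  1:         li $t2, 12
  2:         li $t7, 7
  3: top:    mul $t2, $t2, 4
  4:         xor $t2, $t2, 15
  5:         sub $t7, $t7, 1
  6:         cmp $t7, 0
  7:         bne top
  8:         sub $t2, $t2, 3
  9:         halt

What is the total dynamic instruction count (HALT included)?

$t2=12
$t7=7
$t2=12*4=48
$t2=48^15=63
$t7=7-1=6
cmp $t7, 0  (cmp 6,0)
bne top: taken
$t2=63*4=252
$t2=252^15=243
$t7=6-1=5
cmp $t7, 0  (cmp 5,0)
bne top: taken
$t2=243*4=972
$t2=972^15=963
$t7=5-1=4
cmp $t7, 0  (cmp 4,0)
bne top: taken
$t2=963*4=3852
$t2=3852^15=3843
$t7=4-1=3
cmp $t7, 0  (cmp 3,0)
bne top: taken
$t2=3843*4=15372
$t2=15372^15=15363
$t7=3-1=2
cmp $t7, 0  (cmp 2,0)
bne top: taken
$t2=15363*4=61452
$t2=61452^15=61443
$t7=2-1=1
cmp $t7, 0  (cmp 1,0)
bne top: taken
$t2=61443*4=245772
$t2=245772^15=245763
$t7=1-1=0
cmp $t7, 0  (cmp 0,0)
bne top: not taken
$t2=245763-3=245760
halt.
Total executed instructions: 39.

39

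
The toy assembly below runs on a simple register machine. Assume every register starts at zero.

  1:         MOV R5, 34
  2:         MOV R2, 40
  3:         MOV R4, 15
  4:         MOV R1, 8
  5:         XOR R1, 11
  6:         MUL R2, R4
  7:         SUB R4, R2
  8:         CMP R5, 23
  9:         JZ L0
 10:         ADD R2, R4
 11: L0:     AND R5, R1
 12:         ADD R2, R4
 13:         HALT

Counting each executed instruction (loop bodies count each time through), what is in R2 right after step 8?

600

MOV R5, 34 → R5=34
MOV R2, 40 → R2=40
MOV R4, 15 → R4=15
MOV R1, 8 → R1=8
XOR R1, 11 → R1=8^11=3
MUL R2, R4 → R2=40*15=600
SUB R4, R2 → R4=15-600=-585
CMP R5, 23  (cmp 34,23)
After step 8: R2 = 600.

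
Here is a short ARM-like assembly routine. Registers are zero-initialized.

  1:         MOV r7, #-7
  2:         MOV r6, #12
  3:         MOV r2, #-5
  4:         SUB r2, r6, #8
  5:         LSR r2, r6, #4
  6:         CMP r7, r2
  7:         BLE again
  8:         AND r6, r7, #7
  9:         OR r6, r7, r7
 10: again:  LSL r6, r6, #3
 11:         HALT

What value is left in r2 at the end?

after MOV r7, #-7: r7=-7
after MOV r6, #12: r6=12
after MOV r2, #-5: r2=-5
after SUB r2, r6, #8: r2=12-8=4
after LSR r2, r6, #4: r2=12>>4=0
CMP r7, r2  (cmp -7,0)
BLE again: taken
after LSL r6, r6, #3: r6=12<<3=96
halt.

0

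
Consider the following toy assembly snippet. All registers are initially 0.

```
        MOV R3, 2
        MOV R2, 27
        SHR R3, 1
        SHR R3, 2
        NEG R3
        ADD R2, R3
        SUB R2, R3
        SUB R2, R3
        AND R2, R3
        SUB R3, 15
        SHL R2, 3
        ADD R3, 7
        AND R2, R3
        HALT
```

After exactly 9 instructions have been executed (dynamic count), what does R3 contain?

MOV R3, 2 → R3=2
MOV R2, 27 → R2=27
SHR R3, 1 → R3=2>>1=1
SHR R3, 2 → R3=1>>2=0
NEG R3 → R3=-(0)=0
ADD R2, R3 → R2=27+0=27
SUB R2, R3 → R2=27-0=27
SUB R2, R3 → R2=27-0=27
AND R2, R3 → R2=27&0=0
After step 9: R3 = 0.

0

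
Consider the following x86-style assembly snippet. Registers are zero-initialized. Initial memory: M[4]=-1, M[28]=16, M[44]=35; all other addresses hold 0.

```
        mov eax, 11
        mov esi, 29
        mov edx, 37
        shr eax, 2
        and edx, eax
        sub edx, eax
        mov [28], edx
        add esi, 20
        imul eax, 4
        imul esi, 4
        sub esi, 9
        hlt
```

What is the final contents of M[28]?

-2

after mov eax, 11: eax=11
after mov esi, 29: esi=29
after mov edx, 37: edx=37
after shr eax, 2: eax=11>>2=2
after and edx, eax: edx=37&2=0
after sub edx, eax: edx=0-2=-2
mov [28], edx → M[28]=-2
after add esi, 20: esi=29+20=49
after imul eax, 4: eax=2*4=8
after imul esi, 4: esi=49*4=196
after sub esi, 9: esi=196-9=187
halt.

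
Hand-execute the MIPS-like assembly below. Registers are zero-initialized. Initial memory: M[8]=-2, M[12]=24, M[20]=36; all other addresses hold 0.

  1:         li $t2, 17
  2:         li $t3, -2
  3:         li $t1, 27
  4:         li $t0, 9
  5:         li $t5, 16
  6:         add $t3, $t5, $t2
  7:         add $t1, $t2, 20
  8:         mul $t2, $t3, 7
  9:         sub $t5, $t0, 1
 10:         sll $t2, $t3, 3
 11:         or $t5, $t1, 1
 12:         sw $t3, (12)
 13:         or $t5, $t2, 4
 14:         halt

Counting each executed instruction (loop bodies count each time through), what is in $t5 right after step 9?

8

$t2=17
$t3=-2
$t1=27
$t0=9
$t5=16
$t3=16+17=33
$t1=17+20=37
$t2=33*7=231
$t5=9-1=8
After step 9: $t5 = 8.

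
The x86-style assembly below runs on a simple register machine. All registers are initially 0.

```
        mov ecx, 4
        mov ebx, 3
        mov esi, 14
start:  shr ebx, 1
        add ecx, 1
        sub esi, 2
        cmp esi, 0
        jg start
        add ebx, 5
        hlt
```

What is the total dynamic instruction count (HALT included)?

40

after mov ecx, 4: ecx=4
after mov ebx, 3: ebx=3
after mov esi, 14: esi=14
after shr ebx, 1: ebx=3>>1=1
after add ecx, 1: ecx=4+1=5
after sub esi, 2: esi=14-2=12
cmp esi, 0  (cmp 12,0)
jg start: taken
after shr ebx, 1: ebx=1>>1=0
after add ecx, 1: ecx=5+1=6
after sub esi, 2: esi=12-2=10
cmp esi, 0  (cmp 10,0)
jg start: taken
after shr ebx, 1: ebx=0>>1=0
after add ecx, 1: ecx=6+1=7
after sub esi, 2: esi=10-2=8
cmp esi, 0  (cmp 8,0)
jg start: taken
after shr ebx, 1: ebx=0>>1=0
after add ecx, 1: ecx=7+1=8
after sub esi, 2: esi=8-2=6
cmp esi, 0  (cmp 6,0)
jg start: taken
after shr ebx, 1: ebx=0>>1=0
after add ecx, 1: ecx=8+1=9
after sub esi, 2: esi=6-2=4
cmp esi, 0  (cmp 4,0)
jg start: taken
after shr ebx, 1: ebx=0>>1=0
after add ecx, 1: ecx=9+1=10
after sub esi, 2: esi=4-2=2
cmp esi, 0  (cmp 2,0)
jg start: taken
after shr ebx, 1: ebx=0>>1=0
after add ecx, 1: ecx=10+1=11
after sub esi, 2: esi=2-2=0
cmp esi, 0  (cmp 0,0)
jg start: not taken
after add ebx, 5: ebx=0+5=5
halt.
Total executed instructions: 40.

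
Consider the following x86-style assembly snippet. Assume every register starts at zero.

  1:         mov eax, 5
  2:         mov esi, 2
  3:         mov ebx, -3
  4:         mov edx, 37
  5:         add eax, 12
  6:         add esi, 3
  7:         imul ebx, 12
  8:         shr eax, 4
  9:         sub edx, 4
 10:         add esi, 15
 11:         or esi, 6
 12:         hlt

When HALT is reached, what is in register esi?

eax=5
esi=2
ebx=-3
edx=37
eax=5+12=17
esi=2+3=5
ebx=(-3)*12=-36
eax=17>>4=1
edx=37-4=33
esi=5+15=20
esi=20|6=22
halt.

22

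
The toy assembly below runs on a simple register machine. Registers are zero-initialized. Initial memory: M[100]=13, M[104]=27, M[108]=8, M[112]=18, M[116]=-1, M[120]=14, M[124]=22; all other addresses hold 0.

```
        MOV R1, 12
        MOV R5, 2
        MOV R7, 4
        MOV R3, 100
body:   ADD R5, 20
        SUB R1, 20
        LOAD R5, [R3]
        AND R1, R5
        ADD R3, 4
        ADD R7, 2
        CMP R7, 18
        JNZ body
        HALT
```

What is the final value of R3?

128

after MOV R1, 12: R1=12
after MOV R5, 2: R5=2
after MOV R7, 4: R7=4
after MOV R3, 100: R3=100
after ADD R5, 20: R5=2+20=22
after SUB R1, 20: R1=12-20=-8
after LOAD R5, [R3]: R5=M[100]=13
after AND R1, R5: R1=(-8)&13=8
after ADD R3, 4: R3=100+4=104
after ADD R7, 2: R7=4+2=6
CMP R7, 18  (cmp 6,18)
JNZ body: taken
after ADD R5, 20: R5=13+20=33
after SUB R1, 20: R1=8-20=-12
after LOAD R5, [R3]: R5=M[104]=27
after AND R1, R5: R1=(-12)&27=16
after ADD R3, 4: R3=104+4=108
after ADD R7, 2: R7=6+2=8
CMP R7, 18  (cmp 8,18)
JNZ body: taken
after ADD R5, 20: R5=27+20=47
after SUB R1, 20: R1=16-20=-4
after LOAD R5, [R3]: R5=M[108]=8
after AND R1, R5: R1=(-4)&8=8
after ADD R3, 4: R3=108+4=112
after ADD R7, 2: R7=8+2=10
CMP R7, 18  (cmp 10,18)
JNZ body: taken
after ADD R5, 20: R5=8+20=28
after SUB R1, 20: R1=8-20=-12
after LOAD R5, [R3]: R5=M[112]=18
after AND R1, R5: R1=(-12)&18=16
after ADD R3, 4: R3=112+4=116
after ADD R7, 2: R7=10+2=12
CMP R7, 18  (cmp 12,18)
JNZ body: taken
after ADD R5, 20: R5=18+20=38
after SUB R1, 20: R1=16-20=-4
after LOAD R5, [R3]: R5=M[116]=-1
after AND R1, R5: R1=(-4)&(-1)=-4
after ADD R3, 4: R3=116+4=120
after ADD R7, 2: R7=12+2=14
CMP R7, 18  (cmp 14,18)
JNZ body: taken
after ADD R5, 20: R5=(-1)+20=19
after SUB R1, 20: R1=(-4)-20=-24
after LOAD R5, [R3]: R5=M[120]=14
after AND R1, R5: R1=(-24)&14=8
after ADD R3, 4: R3=120+4=124
after ADD R7, 2: R7=14+2=16
CMP R7, 18  (cmp 16,18)
JNZ body: taken
after ADD R5, 20: R5=14+20=34
after SUB R1, 20: R1=8-20=-12
after LOAD R5, [R3]: R5=M[124]=22
after AND R1, R5: R1=(-12)&22=20
after ADD R3, 4: R3=124+4=128
after ADD R7, 2: R7=16+2=18
CMP R7, 18  (cmp 18,18)
JNZ body: not taken
halt.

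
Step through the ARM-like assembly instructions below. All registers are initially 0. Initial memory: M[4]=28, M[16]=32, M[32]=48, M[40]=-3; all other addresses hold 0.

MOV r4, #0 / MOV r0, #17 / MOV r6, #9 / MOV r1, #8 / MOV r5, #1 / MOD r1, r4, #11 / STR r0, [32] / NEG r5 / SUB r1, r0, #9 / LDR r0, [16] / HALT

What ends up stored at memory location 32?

17

after MOV r4, #0: r4=0
after MOV r0, #17: r0=17
after MOV r6, #9: r6=9
after MOV r1, #8: r1=8
after MOV r5, #1: r5=1
after MOD r1, r4, #11: r1=0%11=0
STR r0, [32] → M[32]=17
after NEG r5: r5=-(1)=-1
after SUB r1, r0, #9: r1=17-9=8
after LDR r0, [16]: r0=M[16]=32
halt.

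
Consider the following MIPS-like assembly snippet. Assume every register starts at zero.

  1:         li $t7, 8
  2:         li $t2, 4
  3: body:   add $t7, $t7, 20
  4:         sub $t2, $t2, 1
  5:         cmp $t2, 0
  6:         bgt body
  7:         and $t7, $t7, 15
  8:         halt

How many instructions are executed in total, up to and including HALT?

20

li $t7, 8 → $t7=8
li $t2, 4 → $t2=4
add $t7, $t7, 20 → $t7=8+20=28
sub $t2, $t2, 1 → $t2=4-1=3
cmp $t2, 0  (cmp 3,0)
bgt body: taken
add $t7, $t7, 20 → $t7=28+20=48
sub $t2, $t2, 1 → $t2=3-1=2
cmp $t2, 0  (cmp 2,0)
bgt body: taken
add $t7, $t7, 20 → $t7=48+20=68
sub $t2, $t2, 1 → $t2=2-1=1
cmp $t2, 0  (cmp 1,0)
bgt body: taken
add $t7, $t7, 20 → $t7=68+20=88
sub $t2, $t2, 1 → $t2=1-1=0
cmp $t2, 0  (cmp 0,0)
bgt body: not taken
and $t7, $t7, 15 → $t7=88&15=8
halt.
Total executed instructions: 20.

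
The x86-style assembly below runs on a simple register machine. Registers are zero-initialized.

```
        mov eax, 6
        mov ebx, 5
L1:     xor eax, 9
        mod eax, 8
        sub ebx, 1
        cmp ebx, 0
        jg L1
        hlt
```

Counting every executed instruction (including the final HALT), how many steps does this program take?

28

eax=6
ebx=5
eax=6^9=15
eax=15%8=7
ebx=5-1=4
cmp ebx, 0  (cmp 4,0)
jg L1: taken
eax=7^9=14
eax=14%8=6
ebx=4-1=3
cmp ebx, 0  (cmp 3,0)
jg L1: taken
eax=6^9=15
eax=15%8=7
ebx=3-1=2
cmp ebx, 0  (cmp 2,0)
jg L1: taken
eax=7^9=14
eax=14%8=6
ebx=2-1=1
cmp ebx, 0  (cmp 1,0)
jg L1: taken
eax=6^9=15
eax=15%8=7
ebx=1-1=0
cmp ebx, 0  (cmp 0,0)
jg L1: not taken
halt.
Total executed instructions: 28.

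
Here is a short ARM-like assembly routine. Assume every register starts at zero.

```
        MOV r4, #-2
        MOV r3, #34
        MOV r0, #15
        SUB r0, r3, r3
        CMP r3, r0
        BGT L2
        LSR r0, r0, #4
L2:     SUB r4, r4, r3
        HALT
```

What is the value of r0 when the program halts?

0

MOV r4, #-2 → r4=-2
MOV r3, #34 → r3=34
MOV r0, #15 → r0=15
SUB r0, r3, r3 → r0=34-34=0
CMP r3, r0  (cmp 34,0)
BGT L2: taken
SUB r4, r4, r3 → r4=(-2)-34=-36
halt.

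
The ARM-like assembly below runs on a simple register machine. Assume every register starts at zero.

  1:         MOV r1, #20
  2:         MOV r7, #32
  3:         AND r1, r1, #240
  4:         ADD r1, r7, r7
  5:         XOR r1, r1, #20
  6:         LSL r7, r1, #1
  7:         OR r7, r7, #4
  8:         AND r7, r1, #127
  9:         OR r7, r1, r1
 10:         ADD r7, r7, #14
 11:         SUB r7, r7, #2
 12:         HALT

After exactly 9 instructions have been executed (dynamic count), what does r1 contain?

84

after MOV r1, #20: r1=20
after MOV r7, #32: r7=32
after AND r1, r1, #240: r1=20&240=16
after ADD r1, r7, r7: r1=32+32=64
after XOR r1, r1, #20: r1=64^20=84
after LSL r7, r1, #1: r7=84<<1=168
after OR r7, r7, #4: r7=168|4=172
after AND r7, r1, #127: r7=84&127=84
after OR r7, r1, r1: r7=84|84=84
After step 9: r1 = 84.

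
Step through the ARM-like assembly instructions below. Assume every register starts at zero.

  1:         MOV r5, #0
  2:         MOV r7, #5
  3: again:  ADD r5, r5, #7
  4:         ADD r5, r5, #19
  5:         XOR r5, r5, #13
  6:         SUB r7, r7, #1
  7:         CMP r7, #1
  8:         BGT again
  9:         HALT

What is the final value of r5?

MOV r5, #0 → r5=0
MOV r7, #5 → r7=5
ADD r5, r5, #7 → r5=0+7=7
ADD r5, r5, #19 → r5=7+19=26
XOR r5, r5, #13 → r5=26^13=23
SUB r7, r7, #1 → r7=5-1=4
CMP r7, #1  (cmp 4,1)
BGT again: taken
ADD r5, r5, #7 → r5=23+7=30
ADD r5, r5, #19 → r5=30+19=49
XOR r5, r5, #13 → r5=49^13=60
SUB r7, r7, #1 → r7=4-1=3
CMP r7, #1  (cmp 3,1)
BGT again: taken
ADD r5, r5, #7 → r5=60+7=67
ADD r5, r5, #19 → r5=67+19=86
XOR r5, r5, #13 → r5=86^13=91
SUB r7, r7, #1 → r7=3-1=2
CMP r7, #1  (cmp 2,1)
BGT again: taken
ADD r5, r5, #7 → r5=91+7=98
ADD r5, r5, #19 → r5=98+19=117
XOR r5, r5, #13 → r5=117^13=120
SUB r7, r7, #1 → r7=2-1=1
CMP r7, #1  (cmp 1,1)
BGT again: not taken
halt.

120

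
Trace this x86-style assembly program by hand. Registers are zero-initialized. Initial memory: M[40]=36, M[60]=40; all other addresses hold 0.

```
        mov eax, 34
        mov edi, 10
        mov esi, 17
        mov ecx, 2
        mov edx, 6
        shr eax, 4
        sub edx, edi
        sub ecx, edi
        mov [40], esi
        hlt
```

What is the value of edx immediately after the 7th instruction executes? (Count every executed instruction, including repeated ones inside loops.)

-4

after mov eax, 34: eax=34
after mov edi, 10: edi=10
after mov esi, 17: esi=17
after mov ecx, 2: ecx=2
after mov edx, 6: edx=6
after shr eax, 4: eax=34>>4=2
after sub edx, edi: edx=6-10=-4
After step 7: edx = -4.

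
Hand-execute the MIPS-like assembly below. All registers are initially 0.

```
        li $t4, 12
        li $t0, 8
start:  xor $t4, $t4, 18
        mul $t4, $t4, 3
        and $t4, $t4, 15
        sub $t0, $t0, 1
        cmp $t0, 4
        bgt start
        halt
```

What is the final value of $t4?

li $t4, 12 → $t4=12
li $t0, 8 → $t0=8
xor $t4, $t4, 18 → $t4=12^18=30
mul $t4, $t4, 3 → $t4=30*3=90
and $t4, $t4, 15 → $t4=90&15=10
sub $t0, $t0, 1 → $t0=8-1=7
cmp $t0, 4  (cmp 7,4)
bgt start: taken
xor $t4, $t4, 18 → $t4=10^18=24
mul $t4, $t4, 3 → $t4=24*3=72
and $t4, $t4, 15 → $t4=72&15=8
sub $t0, $t0, 1 → $t0=7-1=6
cmp $t0, 4  (cmp 6,4)
bgt start: taken
xor $t4, $t4, 18 → $t4=8^18=26
mul $t4, $t4, 3 → $t4=26*3=78
and $t4, $t4, 15 → $t4=78&15=14
sub $t0, $t0, 1 → $t0=6-1=5
cmp $t0, 4  (cmp 5,4)
bgt start: taken
xor $t4, $t4, 18 → $t4=14^18=28
mul $t4, $t4, 3 → $t4=28*3=84
and $t4, $t4, 15 → $t4=84&15=4
sub $t0, $t0, 1 → $t0=5-1=4
cmp $t0, 4  (cmp 4,4)
bgt start: not taken
halt.

4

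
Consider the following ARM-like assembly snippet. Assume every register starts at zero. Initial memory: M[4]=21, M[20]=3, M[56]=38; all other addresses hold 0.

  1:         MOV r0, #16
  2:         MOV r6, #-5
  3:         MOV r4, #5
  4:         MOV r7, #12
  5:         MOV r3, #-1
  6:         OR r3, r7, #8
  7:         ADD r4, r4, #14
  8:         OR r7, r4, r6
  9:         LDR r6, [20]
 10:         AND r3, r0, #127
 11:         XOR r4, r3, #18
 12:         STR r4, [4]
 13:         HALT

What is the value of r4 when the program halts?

MOV r0, #16 → r0=16
MOV r6, #-5 → r6=-5
MOV r4, #5 → r4=5
MOV r7, #12 → r7=12
MOV r3, #-1 → r3=-1
OR r3, r7, #8 → r3=12|8=12
ADD r4, r4, #14 → r4=5+14=19
OR r7, r4, r6 → r7=19|(-5)=-5
LDR r6, [20] → r6=M[20]=3
AND r3, r0, #127 → r3=16&127=16
XOR r4, r3, #18 → r4=16^18=2
STR r4, [4] → M[4]=2
halt.

2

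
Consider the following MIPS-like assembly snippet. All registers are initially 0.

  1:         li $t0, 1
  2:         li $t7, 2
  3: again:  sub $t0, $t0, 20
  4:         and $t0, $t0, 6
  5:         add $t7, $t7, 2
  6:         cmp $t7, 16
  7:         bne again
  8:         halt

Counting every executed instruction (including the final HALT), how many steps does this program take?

38

li $t0, 1 → $t0=1
li $t7, 2 → $t7=2
sub $t0, $t0, 20 → $t0=1-20=-19
and $t0, $t0, 6 → $t0=(-19)&6=4
add $t7, $t7, 2 → $t7=2+2=4
cmp $t7, 16  (cmp 4,16)
bne again: taken
sub $t0, $t0, 20 → $t0=4-20=-16
and $t0, $t0, 6 → $t0=(-16)&6=0
add $t7, $t7, 2 → $t7=4+2=6
cmp $t7, 16  (cmp 6,16)
bne again: taken
sub $t0, $t0, 20 → $t0=0-20=-20
and $t0, $t0, 6 → $t0=(-20)&6=4
add $t7, $t7, 2 → $t7=6+2=8
cmp $t7, 16  (cmp 8,16)
bne again: taken
sub $t0, $t0, 20 → $t0=4-20=-16
and $t0, $t0, 6 → $t0=(-16)&6=0
add $t7, $t7, 2 → $t7=8+2=10
cmp $t7, 16  (cmp 10,16)
bne again: taken
sub $t0, $t0, 20 → $t0=0-20=-20
and $t0, $t0, 6 → $t0=(-20)&6=4
add $t7, $t7, 2 → $t7=10+2=12
cmp $t7, 16  (cmp 12,16)
bne again: taken
sub $t0, $t0, 20 → $t0=4-20=-16
and $t0, $t0, 6 → $t0=(-16)&6=0
add $t7, $t7, 2 → $t7=12+2=14
cmp $t7, 16  (cmp 14,16)
bne again: taken
sub $t0, $t0, 20 → $t0=0-20=-20
and $t0, $t0, 6 → $t0=(-20)&6=4
add $t7, $t7, 2 → $t7=14+2=16
cmp $t7, 16  (cmp 16,16)
bne again: not taken
halt.
Total executed instructions: 38.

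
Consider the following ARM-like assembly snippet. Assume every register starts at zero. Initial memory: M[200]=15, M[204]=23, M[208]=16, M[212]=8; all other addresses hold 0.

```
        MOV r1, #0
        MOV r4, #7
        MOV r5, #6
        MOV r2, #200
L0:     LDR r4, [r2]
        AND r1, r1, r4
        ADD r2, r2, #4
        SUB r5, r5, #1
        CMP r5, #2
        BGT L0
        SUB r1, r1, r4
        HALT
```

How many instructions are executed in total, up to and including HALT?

30

r1=0
r4=7
r5=6
r2=200
r4=M[200]=15
r1=0&15=0
r2=200+4=204
r5=6-1=5
CMP r5, #2  (cmp 5,2)
BGT L0: taken
r4=M[204]=23
r1=0&23=0
r2=204+4=208
r5=5-1=4
CMP r5, #2  (cmp 4,2)
BGT L0: taken
r4=M[208]=16
r1=0&16=0
r2=208+4=212
r5=4-1=3
CMP r5, #2  (cmp 3,2)
BGT L0: taken
r4=M[212]=8
r1=0&8=0
r2=212+4=216
r5=3-1=2
CMP r5, #2  (cmp 2,2)
BGT L0: not taken
r1=0-8=-8
halt.
Total executed instructions: 30.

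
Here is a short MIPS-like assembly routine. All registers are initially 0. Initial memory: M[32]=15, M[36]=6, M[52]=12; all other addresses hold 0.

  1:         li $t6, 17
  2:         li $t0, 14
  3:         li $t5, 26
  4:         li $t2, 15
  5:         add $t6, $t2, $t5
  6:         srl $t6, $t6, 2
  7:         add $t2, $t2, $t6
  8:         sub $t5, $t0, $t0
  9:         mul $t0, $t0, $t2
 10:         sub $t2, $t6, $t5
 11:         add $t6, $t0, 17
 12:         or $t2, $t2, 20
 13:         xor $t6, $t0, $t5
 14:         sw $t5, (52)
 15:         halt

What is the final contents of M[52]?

$t6=17
$t0=14
$t5=26
$t2=15
$t6=15+26=41
$t6=41>>2=10
$t2=15+10=25
$t5=14-14=0
$t0=14*25=350
$t2=10-0=10
$t6=350+17=367
$t2=10|20=30
$t6=350^0=350
sw $t5, (52) → M[52]=0
halt.

0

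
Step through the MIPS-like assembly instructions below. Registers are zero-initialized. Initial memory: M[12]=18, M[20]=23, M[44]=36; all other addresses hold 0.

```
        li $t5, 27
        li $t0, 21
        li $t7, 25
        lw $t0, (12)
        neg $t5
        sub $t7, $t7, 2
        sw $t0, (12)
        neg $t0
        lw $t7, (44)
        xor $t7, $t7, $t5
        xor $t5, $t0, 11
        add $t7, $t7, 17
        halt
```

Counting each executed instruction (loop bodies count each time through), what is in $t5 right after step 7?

$t5=27
$t0=21
$t7=25
$t0=M[12]=18
$t5=-(27)=-27
$t7=25-2=23
sw $t0, (12) → M[12]=18
After step 7: $t5 = -27.

-27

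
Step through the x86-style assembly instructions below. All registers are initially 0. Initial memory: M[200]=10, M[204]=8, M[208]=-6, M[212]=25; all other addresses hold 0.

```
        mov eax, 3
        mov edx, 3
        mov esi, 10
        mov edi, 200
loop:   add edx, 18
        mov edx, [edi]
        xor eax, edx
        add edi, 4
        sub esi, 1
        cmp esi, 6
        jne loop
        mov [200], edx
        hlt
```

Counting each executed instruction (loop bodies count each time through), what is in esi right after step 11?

9

eax=3
edx=3
esi=10
edi=200
edx=3+18=21
edx=M[200]=10
eax=3^10=9
edi=200+4=204
esi=10-1=9
cmp esi, 6  (cmp 9,6)
jne loop: taken
After step 11: esi = 9.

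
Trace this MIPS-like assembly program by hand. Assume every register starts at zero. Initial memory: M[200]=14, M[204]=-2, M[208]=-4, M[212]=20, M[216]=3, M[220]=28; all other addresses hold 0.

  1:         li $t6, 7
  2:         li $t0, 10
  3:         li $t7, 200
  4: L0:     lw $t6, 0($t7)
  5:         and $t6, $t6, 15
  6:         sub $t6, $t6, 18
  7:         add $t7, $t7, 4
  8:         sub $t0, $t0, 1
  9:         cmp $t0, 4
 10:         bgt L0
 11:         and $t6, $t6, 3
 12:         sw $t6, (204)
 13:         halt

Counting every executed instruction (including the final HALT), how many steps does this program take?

48

after li $t6, 7: $t6=7
after li $t0, 10: $t0=10
after li $t7, 200: $t7=200
after lw $t6, 0($t7): $t6=M[200]=14
after and $t6, $t6, 15: $t6=14&15=14
after sub $t6, $t6, 18: $t6=14-18=-4
after add $t7, $t7, 4: $t7=200+4=204
after sub $t0, $t0, 1: $t0=10-1=9
cmp $t0, 4  (cmp 9,4)
bgt L0: taken
after lw $t6, 0($t7): $t6=M[204]=-2
after and $t6, $t6, 15: $t6=(-2)&15=14
after sub $t6, $t6, 18: $t6=14-18=-4
after add $t7, $t7, 4: $t7=204+4=208
after sub $t0, $t0, 1: $t0=9-1=8
cmp $t0, 4  (cmp 8,4)
bgt L0: taken
after lw $t6, 0($t7): $t6=M[208]=-4
after and $t6, $t6, 15: $t6=(-4)&15=12
after sub $t6, $t6, 18: $t6=12-18=-6
after add $t7, $t7, 4: $t7=208+4=212
after sub $t0, $t0, 1: $t0=8-1=7
cmp $t0, 4  (cmp 7,4)
bgt L0: taken
after lw $t6, 0($t7): $t6=M[212]=20
after and $t6, $t6, 15: $t6=20&15=4
after sub $t6, $t6, 18: $t6=4-18=-14
after add $t7, $t7, 4: $t7=212+4=216
after sub $t0, $t0, 1: $t0=7-1=6
cmp $t0, 4  (cmp 6,4)
bgt L0: taken
after lw $t6, 0($t7): $t6=M[216]=3
after and $t6, $t6, 15: $t6=3&15=3
after sub $t6, $t6, 18: $t6=3-18=-15
after add $t7, $t7, 4: $t7=216+4=220
after sub $t0, $t0, 1: $t0=6-1=5
cmp $t0, 4  (cmp 5,4)
bgt L0: taken
after lw $t6, 0($t7): $t6=M[220]=28
after and $t6, $t6, 15: $t6=28&15=12
after sub $t6, $t6, 18: $t6=12-18=-6
after add $t7, $t7, 4: $t7=220+4=224
after sub $t0, $t0, 1: $t0=5-1=4
cmp $t0, 4  (cmp 4,4)
bgt L0: not taken
after and $t6, $t6, 3: $t6=(-6)&3=2
sw $t6, (204) → M[204]=2
halt.
Total executed instructions: 48.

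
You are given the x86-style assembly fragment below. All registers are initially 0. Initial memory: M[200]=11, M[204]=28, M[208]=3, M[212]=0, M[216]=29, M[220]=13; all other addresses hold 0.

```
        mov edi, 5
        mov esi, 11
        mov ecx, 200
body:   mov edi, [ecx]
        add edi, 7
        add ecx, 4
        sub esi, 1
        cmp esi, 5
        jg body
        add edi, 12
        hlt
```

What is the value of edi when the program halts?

32

after mov edi, 5: edi=5
after mov esi, 11: esi=11
after mov ecx, 200: ecx=200
after mov edi, [ecx]: edi=M[200]=11
after add edi, 7: edi=11+7=18
after add ecx, 4: ecx=200+4=204
after sub esi, 1: esi=11-1=10
cmp esi, 5  (cmp 10,5)
jg body: taken
after mov edi, [ecx]: edi=M[204]=28
after add edi, 7: edi=28+7=35
after add ecx, 4: ecx=204+4=208
after sub esi, 1: esi=10-1=9
cmp esi, 5  (cmp 9,5)
jg body: taken
after mov edi, [ecx]: edi=M[208]=3
after add edi, 7: edi=3+7=10
after add ecx, 4: ecx=208+4=212
after sub esi, 1: esi=9-1=8
cmp esi, 5  (cmp 8,5)
jg body: taken
after mov edi, [ecx]: edi=M[212]=0
after add edi, 7: edi=0+7=7
after add ecx, 4: ecx=212+4=216
after sub esi, 1: esi=8-1=7
cmp esi, 5  (cmp 7,5)
jg body: taken
after mov edi, [ecx]: edi=M[216]=29
after add edi, 7: edi=29+7=36
after add ecx, 4: ecx=216+4=220
after sub esi, 1: esi=7-1=6
cmp esi, 5  (cmp 6,5)
jg body: taken
after mov edi, [ecx]: edi=M[220]=13
after add edi, 7: edi=13+7=20
after add ecx, 4: ecx=220+4=224
after sub esi, 1: esi=6-1=5
cmp esi, 5  (cmp 5,5)
jg body: not taken
after add edi, 12: edi=20+12=32
halt.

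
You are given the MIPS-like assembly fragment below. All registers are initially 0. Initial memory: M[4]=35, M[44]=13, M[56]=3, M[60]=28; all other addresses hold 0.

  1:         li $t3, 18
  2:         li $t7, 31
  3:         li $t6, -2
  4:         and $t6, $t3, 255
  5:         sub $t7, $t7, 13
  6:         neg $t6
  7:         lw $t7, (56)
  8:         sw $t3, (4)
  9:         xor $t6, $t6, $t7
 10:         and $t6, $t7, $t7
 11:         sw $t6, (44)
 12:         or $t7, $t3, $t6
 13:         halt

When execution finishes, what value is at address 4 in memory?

$t3=18
$t7=31
$t6=-2
$t6=18&255=18
$t7=31-13=18
$t6=-(18)=-18
$t7=M[56]=3
sw $t3, (4) → M[4]=18
$t6=(-18)^3=-19
$t6=3&3=3
sw $t6, (44) → M[44]=3
$t7=18|3=19
halt.

18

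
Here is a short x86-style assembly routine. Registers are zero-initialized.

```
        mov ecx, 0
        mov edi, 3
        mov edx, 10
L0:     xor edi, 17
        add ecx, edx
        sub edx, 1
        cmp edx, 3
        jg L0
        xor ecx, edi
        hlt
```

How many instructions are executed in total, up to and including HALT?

after mov ecx, 0: ecx=0
after mov edi, 3: edi=3
after mov edx, 10: edx=10
after xor edi, 17: edi=3^17=18
after add ecx, edx: ecx=0+10=10
after sub edx, 1: edx=10-1=9
cmp edx, 3  (cmp 9,3)
jg L0: taken
after xor edi, 17: edi=18^17=3
after add ecx, edx: ecx=10+9=19
after sub edx, 1: edx=9-1=8
cmp edx, 3  (cmp 8,3)
jg L0: taken
after xor edi, 17: edi=3^17=18
after add ecx, edx: ecx=19+8=27
after sub edx, 1: edx=8-1=7
cmp edx, 3  (cmp 7,3)
jg L0: taken
after xor edi, 17: edi=18^17=3
after add ecx, edx: ecx=27+7=34
after sub edx, 1: edx=7-1=6
cmp edx, 3  (cmp 6,3)
jg L0: taken
after xor edi, 17: edi=3^17=18
after add ecx, edx: ecx=34+6=40
after sub edx, 1: edx=6-1=5
cmp edx, 3  (cmp 5,3)
jg L0: taken
after xor edi, 17: edi=18^17=3
after add ecx, edx: ecx=40+5=45
after sub edx, 1: edx=5-1=4
cmp edx, 3  (cmp 4,3)
jg L0: taken
after xor edi, 17: edi=3^17=18
after add ecx, edx: ecx=45+4=49
after sub edx, 1: edx=4-1=3
cmp edx, 3  (cmp 3,3)
jg L0: not taken
after xor ecx, edi: ecx=49^18=35
halt.
Total executed instructions: 40.

40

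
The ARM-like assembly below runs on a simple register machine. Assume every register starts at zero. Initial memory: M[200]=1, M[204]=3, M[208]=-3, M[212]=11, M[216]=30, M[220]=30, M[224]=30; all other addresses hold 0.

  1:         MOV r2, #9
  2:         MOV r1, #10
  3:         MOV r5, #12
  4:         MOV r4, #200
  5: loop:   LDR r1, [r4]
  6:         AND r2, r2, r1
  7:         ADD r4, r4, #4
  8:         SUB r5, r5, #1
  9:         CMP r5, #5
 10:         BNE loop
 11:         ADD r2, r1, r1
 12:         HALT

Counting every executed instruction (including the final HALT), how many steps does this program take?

48

r2=9
r1=10
r5=12
r4=200
r1=M[200]=1
r2=9&1=1
r4=200+4=204
r5=12-1=11
CMP r5, #5  (cmp 11,5)
BNE loop: taken
r1=M[204]=3
r2=1&3=1
r4=204+4=208
r5=11-1=10
CMP r5, #5  (cmp 10,5)
BNE loop: taken
r1=M[208]=-3
r2=1&(-3)=1
r4=208+4=212
r5=10-1=9
CMP r5, #5  (cmp 9,5)
BNE loop: taken
r1=M[212]=11
r2=1&11=1
r4=212+4=216
r5=9-1=8
CMP r5, #5  (cmp 8,5)
BNE loop: taken
r1=M[216]=30
r2=1&30=0
r4=216+4=220
r5=8-1=7
CMP r5, #5  (cmp 7,5)
BNE loop: taken
r1=M[220]=30
r2=0&30=0
r4=220+4=224
r5=7-1=6
CMP r5, #5  (cmp 6,5)
BNE loop: taken
r1=M[224]=30
r2=0&30=0
r4=224+4=228
r5=6-1=5
CMP r5, #5  (cmp 5,5)
BNE loop: not taken
r2=30+30=60
halt.
Total executed instructions: 48.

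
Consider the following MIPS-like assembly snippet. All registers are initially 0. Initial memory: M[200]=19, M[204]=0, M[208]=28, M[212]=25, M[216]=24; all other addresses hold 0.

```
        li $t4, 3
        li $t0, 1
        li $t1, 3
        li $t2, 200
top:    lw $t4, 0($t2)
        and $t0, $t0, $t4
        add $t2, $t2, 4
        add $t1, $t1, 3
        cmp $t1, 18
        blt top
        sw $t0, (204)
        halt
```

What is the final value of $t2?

li $t4, 3 → $t4=3
li $t0, 1 → $t0=1
li $t1, 3 → $t1=3
li $t2, 200 → $t2=200
lw $t4, 0($t2) → $t4=M[200]=19
and $t0, $t0, $t4 → $t0=1&19=1
add $t2, $t2, 4 → $t2=200+4=204
add $t1, $t1, 3 → $t1=3+3=6
cmp $t1, 18  (cmp 6,18)
blt top: taken
lw $t4, 0($t2) → $t4=M[204]=0
and $t0, $t0, $t4 → $t0=1&0=0
add $t2, $t2, 4 → $t2=204+4=208
add $t1, $t1, 3 → $t1=6+3=9
cmp $t1, 18  (cmp 9,18)
blt top: taken
lw $t4, 0($t2) → $t4=M[208]=28
and $t0, $t0, $t4 → $t0=0&28=0
add $t2, $t2, 4 → $t2=208+4=212
add $t1, $t1, 3 → $t1=9+3=12
cmp $t1, 18  (cmp 12,18)
blt top: taken
lw $t4, 0($t2) → $t4=M[212]=25
and $t0, $t0, $t4 → $t0=0&25=0
add $t2, $t2, 4 → $t2=212+4=216
add $t1, $t1, 3 → $t1=12+3=15
cmp $t1, 18  (cmp 15,18)
blt top: taken
lw $t4, 0($t2) → $t4=M[216]=24
and $t0, $t0, $t4 → $t0=0&24=0
add $t2, $t2, 4 → $t2=216+4=220
add $t1, $t1, 3 → $t1=15+3=18
cmp $t1, 18  (cmp 18,18)
blt top: not taken
sw $t0, (204) → M[204]=0
halt.

220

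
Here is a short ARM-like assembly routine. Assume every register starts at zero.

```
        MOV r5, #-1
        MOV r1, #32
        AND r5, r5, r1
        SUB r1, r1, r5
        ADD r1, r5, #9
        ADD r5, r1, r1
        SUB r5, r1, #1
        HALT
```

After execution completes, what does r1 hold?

41

r5=-1
r1=32
r5=(-1)&32=32
r1=32-32=0
r1=32+9=41
r5=41+41=82
r5=41-1=40
halt.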